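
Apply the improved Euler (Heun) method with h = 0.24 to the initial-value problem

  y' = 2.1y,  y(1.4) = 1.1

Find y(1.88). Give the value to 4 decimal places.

2.9262

Heun: k1 = f(t_n, y_n); k2 = f(t_n + h, y_n + h·k1); y_{n+1} = y_n + (h/2)·(k1 + k2).
t=1.400000, y=1.100000:
  k1 = f(1.400000, 1.100000) = 2.310000
  k2 = f(1.640000, 1.654400) = 3.474240
  y ← 1.100000 + (0.24/2)·(2.310000 + 3.474240) = 1.794109
t=1.640000, y=1.794109:
  k1 = f(1.640000, 1.794109) = 3.767628
  k2 = f(1.880000, 2.698340) = 5.666513
  y ← 1.794109 + (0.24/2)·(3.767628 + 5.666513) = 2.926206
y(1.88) ≈ 2.9262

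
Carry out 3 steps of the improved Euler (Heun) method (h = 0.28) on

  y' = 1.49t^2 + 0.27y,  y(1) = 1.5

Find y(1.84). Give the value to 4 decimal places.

Heun: k1 = f(t_n, y_n); k2 = f(t_n + h, y_n + h·k1); y_{n+1} = y_n + (h/2)·(k1 + k2).
t=1.000000, y=1.500000:
  k1 = f(1.000000, 1.500000) = 1.895000
  k2 = f(1.280000, 2.030600) = 2.989478
  y ← 1.500000 + (0.28/2)·(1.895000 + 2.989478) = 2.183827
t=1.280000, y=2.183827:
  k1 = f(1.280000, 2.183827) = 3.030849
  k2 = f(1.560000, 3.032465) = 4.444829
  y ← 2.183827 + (0.28/2)·(3.030849 + 4.444829) = 3.230422
t=1.560000, y=3.230422:
  k1 = f(1.560000, 3.230422) = 4.498278
  k2 = f(1.840000, 4.489940) = 6.256828
  y ← 3.230422 + (0.28/2)·(4.498278 + 6.256828) = 4.736137
y(1.84) ≈ 4.7361

4.7361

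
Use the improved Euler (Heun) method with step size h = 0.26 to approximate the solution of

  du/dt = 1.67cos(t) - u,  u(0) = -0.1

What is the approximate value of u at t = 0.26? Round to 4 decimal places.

0.2931

Heun: k1 = f(t_n, u_n); k2 = f(t_n + h, u_n + h·k1); u_{n+1} = u_n + (h/2)·(k1 + k2).
t=0.000000, u=-0.100000:
  k1 = f(0.000000, -0.100000) = 1.770000
  k2 = f(0.260000, 0.360200) = 1.253671
  u ← -0.100000 + (0.26/2)·(1.770000 + 1.253671) = 0.293077
u(0.26) ≈ 0.2931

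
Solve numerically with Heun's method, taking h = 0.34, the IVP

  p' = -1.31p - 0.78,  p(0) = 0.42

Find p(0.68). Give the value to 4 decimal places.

Heun: k1 = f(x_n, p_n); k2 = f(x_n + h, p_n + h·k1); p_{n+1} = p_n + (h/2)·(k1 + k2).
x=0.000000, p=0.420000:
  k1 = f(0.000000, 0.420000) = -1.330200
  k2 = f(0.340000, -0.032268) = -0.737729
  p ← 0.420000 + (0.34/2)·(-1.330200 + (-0.737729)) = 0.068452
x=0.340000, p=0.068452:
  k1 = f(0.340000, 0.068452) = -0.869672
  k2 = f(0.680000, -0.227236) = -0.482320
  p ← 0.068452 + (0.34/2)·(-0.869672 + (-0.482320)) = -0.161387
p(0.68) ≈ -0.1614

-0.1614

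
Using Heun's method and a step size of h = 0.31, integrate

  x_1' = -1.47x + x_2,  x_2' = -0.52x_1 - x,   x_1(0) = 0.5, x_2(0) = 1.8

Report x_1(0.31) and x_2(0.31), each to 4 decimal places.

0.9749, 1.6264

Heun on (x_1,x_2): k1 = f(x_n, state_n); k2 = f(x_n + h, state_n + h·k1); state_{n+1} = state_n + (h/2)·(k1 + k2).
0.000000: (0.500000, 1.800000)
  k1 = (1.800000, -0.260000)
  predictor → (1.058000, 1.719400)
  k2 = (1.263700, -0.860160)
  → (0.974873, 1.626375)
(x_1(0.31), x_2(0.31)) ≈ (0.9749, 1.6264)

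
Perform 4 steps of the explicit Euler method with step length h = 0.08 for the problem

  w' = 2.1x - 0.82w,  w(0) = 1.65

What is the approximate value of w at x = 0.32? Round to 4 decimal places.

1.3350

Euler: w_{n+1} = w_n + h·f(x_n, w_n).
x=0.000000, w=1.650000: f=-1.353000 → w ← 1.650000 + 0.08·(-1.353000) = 1.541760
x=0.080000, w=1.541760: f=-1.096243 → w ← 1.541760 + 0.08·(-1.096243) = 1.454061
x=0.160000, w=1.454061: f=-0.856330 → w ← 1.454061 + 0.08·(-0.856330) = 1.385554
x=0.240000, w=1.385554: f=-0.632154 → w ← 1.385554 + 0.08·(-0.632154) = 1.334982
w(0.32) ≈ 1.3350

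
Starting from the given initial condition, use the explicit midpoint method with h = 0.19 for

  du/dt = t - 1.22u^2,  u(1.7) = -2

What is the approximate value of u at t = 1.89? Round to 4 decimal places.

Midpoint: k1 = f(t_n, u_n); k2 = f(t_n + h/2, u_n + (h/2)·k1); u_{n+1} = u_n + h·k2.
t=1.700000, u=-2.000000:
  k1 = f(1.700000, -2.000000) = -3.180000
  k2 = f(1.795000, -2.302100) = -4.670591
  u ← -2.000000 + 0.19·(-4.670591) = -2.887412
u(1.89) ≈ -2.8874

-2.8874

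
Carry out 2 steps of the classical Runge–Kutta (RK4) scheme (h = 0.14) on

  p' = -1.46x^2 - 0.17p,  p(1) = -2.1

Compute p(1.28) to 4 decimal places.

-2.5248

RK4: k1 = f(x_n, p_n); k2 = f(x_n + h/2, p_n + (h/2)·k1); k3 = f(x_n + h/2, p_n + (h/2)·k2); k4 = f(x_n + h, p_n + h·k3); p_{n+1} = p_n + (h/6)·(k1 + 2k2 + 2k3 + k4).
x=1.000000, p=-2.100000:
  k1 = f(1.000000, -2.100000) = -1.103000
  k2 = f(1.070000, -2.177210) = -1.301428
  k3 = f(1.070000, -2.191100) = -1.299067
  k4 = f(1.140000, -2.281869) = -1.509498
  p ← -2.100000 + (0.14/6)·(k1 + 2k2 + 2k3 + k4) = -2.282315
x=1.140000, p=-2.282315:
  k1 = f(1.140000, -2.282315) = -1.509422
  k2 = f(1.210000, -2.387974) = -1.731630
  k3 = f(1.210000, -2.403529) = -1.728986
  k4 = f(1.280000, -2.524373) = -1.962921
  p ← -2.282315 + (0.14/6)·(k1 + 2k2 + 2k3 + k4) = -2.524832
p(1.28) ≈ -2.5248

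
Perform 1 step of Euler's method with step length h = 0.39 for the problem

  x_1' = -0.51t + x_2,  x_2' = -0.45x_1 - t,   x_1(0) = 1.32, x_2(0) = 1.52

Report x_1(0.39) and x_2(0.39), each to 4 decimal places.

1.9128, 1.2883

Euler on (x_1,x_2): x_1_{n+1} = x_1_n + h·x_1', x_2_{n+1} = x_2_n + h·x_2'.
0.000000: (1.320000, 1.520000); f=(1.520000, -0.594000) → (1.912800, 1.288340)
(x_1(0.39), x_2(0.39)) ≈ (1.9128, 1.2883)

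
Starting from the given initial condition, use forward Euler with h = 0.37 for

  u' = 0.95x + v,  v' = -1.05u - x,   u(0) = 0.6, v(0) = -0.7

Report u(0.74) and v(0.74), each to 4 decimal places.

0.1258, -1.2025

Euler on (u,v): u_{n+1} = u_n + h·u', v_{n+1} = v_n + h·v'.
0.000000: (0.600000, -0.700000); f=(-0.700000, -0.630000) → (0.341000, -0.933100)
0.370000: (0.341000, -0.933100); f=(-0.581600, -0.728050) → (0.125808, -1.202478)
(u(0.74), v(0.74)) ≈ (0.1258, -1.2025)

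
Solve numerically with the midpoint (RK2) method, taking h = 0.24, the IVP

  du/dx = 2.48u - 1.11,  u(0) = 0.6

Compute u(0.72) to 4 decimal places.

Midpoint: k1 = f(x_n, u_n); k2 = f(x_n + h/2, u_n + (h/2)·k1); u_{n+1} = u_n + h·k2.
x=0.000000, u=0.600000:
  k1 = f(0.000000, 0.600000) = 0.378000
  k2 = f(0.120000, 0.645360) = 0.490493
  u ← 0.600000 + 0.24·0.490493 = 0.717718
x=0.240000, u=0.717718:
  k1 = f(0.240000, 0.717718) = 0.669941
  k2 = f(0.360000, 0.798111) = 0.869316
  u ← 0.717718 + 0.24·0.869316 = 0.926354
x=0.480000, u=0.926354:
  k1 = f(0.480000, 0.926354) = 1.187358
  k2 = f(0.600000, 1.068837) = 1.540716
  u ← 0.926354 + 0.24·1.540716 = 1.296126
u(0.72) ≈ 1.2961

1.2961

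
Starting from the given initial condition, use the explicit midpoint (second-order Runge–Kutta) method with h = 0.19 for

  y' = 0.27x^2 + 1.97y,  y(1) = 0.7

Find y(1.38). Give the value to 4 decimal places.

Midpoint: k1 = f(x_n, y_n); k2 = f(x_n + h/2, y_n + (h/2)·k1); y_{n+1} = y_n + h·k2.
x=1.000000, y=0.700000:
  k1 = f(1.000000, 0.700000) = 1.649000
  k2 = f(1.095000, 0.856655) = 2.011347
  y ← 0.700000 + 0.19·2.011347 = 1.082156
x=1.190000, y=1.082156:
  k1 = f(1.190000, 1.082156) = 2.514194
  k2 = f(1.285000, 1.321004) = 3.048209
  y ← 1.082156 + 0.19·3.048209 = 1.661316
y(1.38) ≈ 1.6613

1.6613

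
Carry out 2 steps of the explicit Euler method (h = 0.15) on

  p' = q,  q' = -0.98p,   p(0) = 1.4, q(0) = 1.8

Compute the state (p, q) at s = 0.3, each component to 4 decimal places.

1.9091, 1.3487

Euler on (p,q): p_{n+1} = p_n + h·p', q_{n+1} = q_n + h·q'.
0.000000: (1.400000, 1.800000); f=(1.800000, -1.372000) → (1.670000, 1.594200)
0.150000: (1.670000, 1.594200); f=(1.594200, -1.636600) → (1.909130, 1.348710)
(p(0.3), q(0.3)) ≈ (1.9091, 1.3487)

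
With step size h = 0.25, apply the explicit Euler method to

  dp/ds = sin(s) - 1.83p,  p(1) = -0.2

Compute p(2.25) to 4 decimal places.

0.4809

Euler: p_{n+1} = p_n + h·f(s_n, p_n).
s=1.000000, p=-0.200000: f=1.207471 → p ← -0.200000 + 0.25·1.207471 = 0.101868
s=1.250000, p=0.101868: f=0.762567 → p ← 0.101868 + 0.25·0.762567 = 0.292509
s=1.500000, p=0.292509: f=0.462203 → p ← 0.292509 + 0.25·0.462203 = 0.408060
s=1.750000, p=0.408060: f=0.237236 → p ← 0.408060 + 0.25·0.237236 = 0.467369
s=2.000000, p=0.467369: f=0.054012 → p ← 0.467369 + 0.25·0.054012 = 0.480872
p(2.25) ≈ 0.4809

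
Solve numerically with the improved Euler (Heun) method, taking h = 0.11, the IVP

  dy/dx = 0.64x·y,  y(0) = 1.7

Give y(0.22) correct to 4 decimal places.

1.7265

Heun: k1 = f(x_n, y_n); k2 = f(x_n + h, y_n + h·k1); y_{n+1} = y_n + (h/2)·(k1 + k2).
x=0.000000, y=1.700000:
  k1 = f(0.000000, 1.700000) = 0.000000
  k2 = f(0.110000, 1.700000) = 0.119680
  y ← 1.700000 + (0.11/2)·(0.000000 + 0.119680) = 1.706582
x=0.110000, y=1.706582:
  k1 = f(0.110000, 1.706582) = 0.120143
  k2 = f(0.220000, 1.719798) = 0.242148
  y ← 1.706582 + (0.11/2)·(0.120143 + 0.242148) = 1.726508
y(0.22) ≈ 1.7265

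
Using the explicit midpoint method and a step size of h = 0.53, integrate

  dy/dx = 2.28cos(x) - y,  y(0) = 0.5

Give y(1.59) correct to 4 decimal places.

0.9144

Midpoint: k1 = f(x_n, y_n); k2 = f(x_n + h/2, y_n + (h/2)·k1); y_{n+1} = y_n + h·k2.
x=0.000000, y=0.500000:
  k1 = f(0.000000, 0.500000) = 1.780000
  k2 = f(0.265000, 0.971700) = 1.228711
  y ← 0.500000 + 0.53·1.228711 = 1.151217
x=0.530000, y=1.151217:
  k1 = f(0.530000, 1.151217) = 0.815983
  k2 = f(0.795000, 1.367452) = 0.229197
  y ← 1.151217 + 0.53·0.229197 = 1.272691
x=1.060000, y=1.272691:
  k1 = f(1.060000, 1.272691) = -0.158063
  k2 = f(1.325000, 1.230804) = -0.676015
  y ← 1.272691 + 0.53·(-0.676015) = 0.914403
y(1.59) ≈ 0.9144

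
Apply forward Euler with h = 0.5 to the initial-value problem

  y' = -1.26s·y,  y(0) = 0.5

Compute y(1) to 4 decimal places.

Euler: y_{n+1} = y_n + h·f(s_n, y_n).
s=0.000000, y=0.500000: f=0.000000 → y ← 0.500000 + 0.5·0.000000 = 0.500000
s=0.500000, y=0.500000: f=-0.315000 → y ← 0.500000 + 0.5·(-0.315000) = 0.342500
y(1) ≈ 0.3425

0.3425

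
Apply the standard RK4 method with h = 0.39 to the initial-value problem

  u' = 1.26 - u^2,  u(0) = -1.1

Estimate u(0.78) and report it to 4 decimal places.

RK4: k1 = f(s_n, u_n); k2 = f(s_n + h/2, u_n + (h/2)·k1); k3 = f(s_n + h/2, u_n + (h/2)·k2); k4 = f(s_n + h, u_n + h·k3); u_{n+1} = u_n + (h/6)·(k1 + 2k2 + 2k3 + k4).
s=0.000000, u=-1.100000:
  k1 = f(0.000000, -1.100000) = 0.050000
  k2 = f(0.195000, -1.090250) = 0.071355
  k3 = f(0.195000, -1.086086) = 0.080418
  k4 = f(0.390000, -1.068637) = 0.118015
  u ← -1.100000 + (0.39/6)·(k1 + 2k2 + 2k3 + k4) = -1.069349
s=0.390000, u=-1.069349:
  k1 = f(0.390000, -1.069349) = 0.116494
  k2 = f(0.585000, -1.046632) = 0.164561
  k3 = f(0.585000, -1.037259) = 0.184093
  k4 = f(0.780000, -0.997552) = 0.264890
  u ← -1.069349 + (0.39/6)·(k1 + 2k2 + 2k3 + k4) = -0.999234
u(0.78) ≈ -0.9992

-0.9992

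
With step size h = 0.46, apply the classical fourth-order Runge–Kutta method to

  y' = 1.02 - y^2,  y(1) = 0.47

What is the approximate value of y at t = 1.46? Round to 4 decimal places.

0.7549

RK4: k1 = f(t_n, y_n); k2 = f(t_n + h/2, y_n + (h/2)·k1); k3 = f(t_n + h/2, y_n + (h/2)·k2); k4 = f(t_n + h, y_n + h·k3); y_{n+1} = y_n + (h/6)·(k1 + 2k2 + 2k3 + k4).
t=1.000000, y=0.470000:
  k1 = f(1.000000, 0.470000) = 0.799100
  k2 = f(1.230000, 0.653793) = 0.592555
  k3 = f(1.230000, 0.606288) = 0.652415
  k4 = f(1.460000, 0.770111) = 0.426929
  y ← 0.470000 + (0.46/6)·(k1 + 2k2 + 2k3 + k4) = 0.754891
y(1.46) ≈ 0.7549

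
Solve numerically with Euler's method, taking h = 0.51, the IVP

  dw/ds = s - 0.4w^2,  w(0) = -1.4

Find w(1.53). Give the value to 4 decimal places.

Euler: w_{n+1} = w_n + h·f(s_n, w_n).
s=0.000000, w=-1.400000: f=-0.784000 → w ← -1.400000 + 0.51·(-0.784000) = -1.799840
s=0.510000, w=-1.799840: f=-0.785770 → w ← -1.799840 + 0.51·(-0.785770) = -2.200583
s=1.020000, w=-2.200583: f=-0.917025 → w ← -2.200583 + 0.51·(-0.917025) = -2.668265
w(1.53) ≈ -2.6683

-2.6683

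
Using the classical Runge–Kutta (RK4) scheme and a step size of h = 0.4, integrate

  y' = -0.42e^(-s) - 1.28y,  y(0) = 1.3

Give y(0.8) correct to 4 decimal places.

0.3322

RK4: k1 = f(s_n, y_n); k2 = f(s_n + h/2, y_n + (h/2)·k1); k3 = f(s_n + h/2, y_n + (h/2)·k2); k4 = f(s_n + h, y_n + h·k3); y_{n+1} = y_n + (h/6)·(k1 + 2k2 + 2k3 + k4).
s=0.000000, y=1.300000:
  k1 = f(0.000000, 1.300000) = -2.084000
  k2 = f(0.200000, 0.883200) = -1.474363
  k3 = f(0.200000, 1.005127) = -1.630430
  k4 = f(0.400000, 0.647828) = -1.110754
  y ← 1.300000 + (0.4/6)·(k1 + 2k2 + 2k3 + k4) = 0.673044
s=0.400000, y=0.673044:
  k1 = f(0.400000, 0.673044) = -1.143031
  k2 = f(0.600000, 0.444438) = -0.799381
  k3 = f(0.600000, 0.513168) = -0.887356
  k4 = f(0.800000, 0.318102) = -0.595888
  y ← 0.673044 + (0.4/6)·(k1 + 2k2 + 2k3 + k4) = 0.332218
y(0.8) ≈ 0.3322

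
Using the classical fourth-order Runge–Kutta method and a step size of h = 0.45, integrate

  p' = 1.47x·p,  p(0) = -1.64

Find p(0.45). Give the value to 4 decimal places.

RK4: k1 = f(x_n, p_n); k2 = f(x_n + h/2, p_n + (h/2)·k1); k3 = f(x_n + h/2, p_n + (h/2)·k2); k4 = f(x_n + h, p_n + h·k3); p_{n+1} = p_n + (h/6)·(k1 + 2k2 + 2k3 + k4).
x=0.000000, p=-1.640000:
  k1 = f(0.000000, -1.640000) = 0.000000
  k2 = f(0.225000, -1.640000) = -0.542430
  k3 = f(0.225000, -1.762047) = -0.582797
  k4 = f(0.450000, -1.902259) = -1.258344
  p ← -1.640000 + (0.45/6)·(k1 + 2k2 + 2k3 + k4) = -1.903160
p(0.45) ≈ -1.9032

-1.9032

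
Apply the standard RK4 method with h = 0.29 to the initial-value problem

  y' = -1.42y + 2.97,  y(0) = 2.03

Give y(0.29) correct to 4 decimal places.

2.0508

RK4: k1 = f(t_n, y_n); k2 = f(t_n + h/2, y_n + (h/2)·k1); k3 = f(t_n + h/2, y_n + (h/2)·k2); k4 = f(t_n + h, y_n + h·k3); y_{n+1} = y_n + (h/6)·(k1 + 2k2 + 2k3 + k4).
t=0.000000, y=2.030000:
  k1 = f(0.000000, 2.030000) = 0.087400
  k2 = f(0.145000, 2.042673) = 0.069404
  k3 = f(0.145000, 2.040064) = 0.073110
  k4 = f(0.290000, 2.051202) = 0.057293
  y ← 2.030000 + (0.29/6)·(k1 + 2k2 + 2k3 + k4) = 2.050770
y(0.29) ≈ 2.0508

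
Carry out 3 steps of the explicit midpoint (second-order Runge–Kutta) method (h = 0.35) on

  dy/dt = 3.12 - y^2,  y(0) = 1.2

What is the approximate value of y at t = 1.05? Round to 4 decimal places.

Midpoint: k1 = f(t_n, y_n); k2 = f(t_n + h/2, y_n + (h/2)·k1); y_{n+1} = y_n + h·k2.
t=0.000000, y=1.200000:
  k1 = f(0.000000, 1.200000) = 1.680000
  k2 = f(0.175000, 1.494000) = 0.887964
  y ← 1.200000 + 0.35·0.887964 = 1.510787
t=0.350000, y=1.510787:
  k1 = f(0.350000, 1.510787) = 0.837521
  k2 = f(0.525000, 1.657354) = 0.373179
  y ← 1.510787 + 0.35·0.373179 = 1.641400
t=0.700000, y=1.641400:
  k1 = f(0.700000, 1.641400) = 0.425806
  k2 = f(0.875000, 1.715916) = 0.175632
  y ← 1.641400 + 0.35·0.175632 = 1.702871
y(1.05) ≈ 1.7029

1.7029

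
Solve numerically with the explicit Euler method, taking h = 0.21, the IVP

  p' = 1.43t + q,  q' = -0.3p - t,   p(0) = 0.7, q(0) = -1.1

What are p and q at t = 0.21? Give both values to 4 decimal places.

Euler on (p,q): p_{n+1} = p_n + h·p', q_{n+1} = q_n + h·q'.
0.000000: (0.700000, -1.100000); f=(-1.100000, -0.210000) → (0.469000, -1.144100)
(p(0.21), q(0.21)) ≈ (0.4690, -1.1441)

0.4690, -1.1441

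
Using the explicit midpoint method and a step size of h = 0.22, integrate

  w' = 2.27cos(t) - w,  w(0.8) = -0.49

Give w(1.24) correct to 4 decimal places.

Midpoint: k1 = f(t_n, w_n); k2 = f(t_n + h/2, w_n + (h/2)·k1); w_{n+1} = w_n + h·k2.
t=0.800000, w=-0.490000:
  k1 = f(0.800000, -0.490000) = 2.071524
  k2 = f(0.910000, -0.262132) = 1.655335
  w ← -0.490000 + 0.22·1.655335 = -0.125826
t=1.020000, w=-0.125826:
  k1 = f(1.020000, -0.125826) = 1.313867
  k2 = f(1.130000, 0.018699) = 0.949819
  w ← -0.125826 + 0.22·0.949819 = 0.083134
w(1.24) ≈ 0.0831

0.0831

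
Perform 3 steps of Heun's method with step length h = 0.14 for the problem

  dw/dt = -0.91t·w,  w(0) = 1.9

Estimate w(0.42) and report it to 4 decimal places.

Heun: k1 = f(t_n, w_n); k2 = f(t_n + h, w_n + h·k1); w_{n+1} = w_n + (h/2)·(k1 + k2).
t=0.000000, w=1.900000:
  k1 = f(0.000000, 1.900000) = 0.000000
  k2 = f(0.140000, 1.900000) = -0.242060
  w ← 1.900000 + (0.14/2)·(0.000000 + (-0.242060)) = 1.883056
t=0.140000, w=1.883056:
  k1 = f(0.140000, 1.883056) = -0.239901
  k2 = f(0.280000, 1.849470) = -0.471245
  w ← 1.883056 + (0.14/2)·(-0.239901 + (-0.471245)) = 1.833276
t=0.280000, w=1.833276:
  k1 = f(0.280000, 1.833276) = -0.467119
  k2 = f(0.420000, 1.767879) = -0.675683
  w ← 1.833276 + (0.14/2)·(-0.467119 + (-0.675683)) = 1.753279
w(0.42) ≈ 1.7533

1.7533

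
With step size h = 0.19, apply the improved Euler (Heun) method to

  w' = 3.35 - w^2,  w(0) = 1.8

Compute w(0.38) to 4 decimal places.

Heun: k1 = f(x_n, w_n); k2 = f(x_n + h, w_n + h·k1); w_{n+1} = w_n + (h/2)·(k1 + k2).
x=0.000000, w=1.800000:
  k1 = f(0.000000, 1.800000) = 0.110000
  k2 = f(0.190000, 1.820900) = 0.034323
  w ← 1.800000 + (0.19/2)·(0.110000 + 0.034323) = 1.813711
x=0.190000, w=1.813711:
  k1 = f(0.190000, 1.813711) = 0.060453
  k2 = f(0.380000, 1.825197) = 0.018656
  w ← 1.813711 + (0.19/2)·(0.060453 + 0.018656) = 1.821226
w(0.38) ≈ 1.8212

1.8212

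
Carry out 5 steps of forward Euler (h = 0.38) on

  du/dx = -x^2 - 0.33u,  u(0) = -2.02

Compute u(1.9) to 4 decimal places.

Euler: u_{n+1} = u_n + h·f(x_n, u_n).
x=0.000000, u=-2.020000: f=0.666600 → u ← -2.020000 + 0.38·0.666600 = -1.766692
x=0.380000, u=-1.766692: f=0.438608 → u ← -1.766692 + 0.38·0.438608 = -1.600021
x=0.760000, u=-1.600021: f=-0.049593 → u ← -1.600021 + 0.38·(-0.049593) = -1.618866
x=1.140000, u=-1.618866: f=-0.765374 → u ← -1.618866 + 0.38·(-0.765374) = -1.909708
x=1.520000, u=-1.909708: f=-1.680196 → u ← -1.909708 + 0.38·(-1.680196) = -2.548183
u(1.9) ≈ -2.5482

-2.5482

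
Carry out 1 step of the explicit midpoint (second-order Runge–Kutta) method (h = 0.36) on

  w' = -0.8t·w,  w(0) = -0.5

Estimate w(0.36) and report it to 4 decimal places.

Midpoint: k1 = f(t_n, w_n); k2 = f(t_n + h/2, w_n + (h/2)·k1); w_{n+1} = w_n + h·k2.
t=0.000000, w=-0.500000:
  k1 = f(0.000000, -0.500000) = 0.000000
  k2 = f(0.180000, -0.500000) = 0.072000
  w ← -0.500000 + 0.36·0.072000 = -0.474080
w(0.36) ≈ -0.4741

-0.4741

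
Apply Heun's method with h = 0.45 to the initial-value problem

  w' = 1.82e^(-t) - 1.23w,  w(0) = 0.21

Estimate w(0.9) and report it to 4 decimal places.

Heun: k1 = f(t_n, w_n); k2 = f(t_n + h, w_n + h·k1); w_{n+1} = w_n + (h/2)·(k1 + k2).
t=0.000000, w=0.210000:
  k1 = f(0.000000, 0.210000) = 1.561700
  k2 = f(0.450000, 0.912765) = 0.037782
  w ← 0.210000 + (0.45/2)·(1.561700 + 0.037782) = 0.569884
t=0.450000, w=0.569884:
  k1 = f(0.450000, 0.569884) = 0.459527
  k2 = f(0.900000, 0.776670) = -0.215348
  w ← 0.569884 + (0.45/2)·(0.459527 + (-0.215348)) = 0.624824
w(0.9) ≈ 0.6248

0.6248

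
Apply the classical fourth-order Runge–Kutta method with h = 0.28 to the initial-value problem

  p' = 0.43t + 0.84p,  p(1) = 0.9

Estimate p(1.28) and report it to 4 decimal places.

RK4: k1 = f(t_n, p_n); k2 = f(t_n + h/2, p_n + (h/2)·k1); k3 = f(t_n + h/2, p_n + (h/2)·k2); k4 = f(t_n + h, p_n + h·k3); p_{n+1} = p_n + (h/6)·(k1 + 2k2 + 2k3 + k4).
t=1.000000, p=0.900000:
  k1 = f(1.000000, 0.900000) = 1.186000
  k2 = f(1.140000, 1.066040) = 1.385674
  k3 = f(1.140000, 1.093994) = 1.409155
  k4 = f(1.280000, 1.294563) = 1.637833
  p ← 0.900000 + (0.28/6)·(k1 + 2k2 + 2k3 + k4) = 1.292630
p(1.28) ≈ 1.2926

1.2926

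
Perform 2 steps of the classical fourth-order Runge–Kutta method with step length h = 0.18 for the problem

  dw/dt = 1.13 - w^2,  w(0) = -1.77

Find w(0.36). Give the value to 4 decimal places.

RK4: k1 = f(t_n, w_n); k2 = f(t_n + h/2, w_n + (h/2)·k1); k3 = f(t_n + h/2, w_n + (h/2)·k2); k4 = f(t_n + h, w_n + h·k3); w_{n+1} = w_n + (h/6)·(k1 + 2k2 + 2k3 + k4).
t=0.000000, w=-1.770000:
  k1 = f(0.000000, -1.770000) = -2.002900
  k2 = f(0.090000, -1.950261) = -2.673518
  k3 = f(0.090000, -2.010617) = -2.912579
  k4 = f(0.180000, -2.294264) = -4.133648
  w ← -1.770000 + (0.18/6)·(k1 + 2k2 + 2k3 + k4) = -2.289262
t=0.180000, w=-2.289262:
  k1 = f(0.180000, -2.289262) = -4.110722
  k2 = f(0.270000, -2.659227) = -5.941490
  k3 = f(0.270000, -2.823996) = -6.844955
  k4 = f(0.360000, -3.521354) = -11.269936
  w ← -2.289262 + (0.18/6)·(k1 + 2k2 + 2k3 + k4) = -3.517869
w(0.36) ≈ -3.5179

-3.5179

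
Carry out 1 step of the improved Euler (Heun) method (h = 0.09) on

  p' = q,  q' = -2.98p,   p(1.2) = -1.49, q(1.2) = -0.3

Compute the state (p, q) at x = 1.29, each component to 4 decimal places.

-1.4990, 0.1032

Heun on (p,q): k1 = f(x_n, state_n); k2 = f(x_n + h, state_n + h·k1); state_{n+1} = state_n + (h/2)·(k1 + k2).
1.200000: (-1.490000, -0.300000)
  k1 = (-0.300000, 4.440200)
  predictor → (-1.517000, 0.099618)
  k2 = (0.099618, 4.520660)
  → (-1.499017, 0.103239)
(p(1.29), q(1.29)) ≈ (-1.4990, 0.1032)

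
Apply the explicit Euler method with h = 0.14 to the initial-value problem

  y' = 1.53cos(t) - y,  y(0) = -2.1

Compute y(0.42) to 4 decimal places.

-0.7890

Euler: y_{n+1} = y_n + h·f(t_n, y_n).
t=0.000000, y=-2.100000: f=3.630000 → y ← -2.100000 + 0.14·3.630000 = -1.591800
t=0.140000, y=-1.591800: f=3.106830 → y ← -1.591800 + 0.14·3.106830 = -1.156844
t=0.280000, y=-1.156844: f=2.627259 → y ← -1.156844 + 0.14·2.627259 = -0.789028
y(0.42) ≈ -0.7890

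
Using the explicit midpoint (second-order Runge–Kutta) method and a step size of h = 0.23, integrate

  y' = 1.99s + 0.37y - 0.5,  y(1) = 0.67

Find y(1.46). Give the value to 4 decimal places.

Midpoint: k1 = f(s_n, y_n); k2 = f(s_n + h/2, y_n + (h/2)·k1); y_{n+1} = y_n + h·k2.
s=1.000000, y=0.670000:
  k1 = f(1.000000, 0.670000) = 1.737900
  k2 = f(1.115000, 0.869859) = 2.040698
  y ← 0.670000 + 0.23·2.040698 = 1.139360
s=1.230000, y=1.139360:
  k1 = f(1.230000, 1.139360) = 2.369263
  k2 = f(1.345000, 1.411826) = 2.698926
  y ← 1.139360 + 0.23·2.698926 = 1.760113
y(1.46) ≈ 1.7601

1.7601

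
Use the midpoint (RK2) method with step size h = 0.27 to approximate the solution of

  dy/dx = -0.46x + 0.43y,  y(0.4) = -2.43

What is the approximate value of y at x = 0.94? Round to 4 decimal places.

-3.2463

Midpoint: k1 = f(x_n, y_n); k2 = f(x_n + h/2, y_n + (h/2)·k1); y_{n+1} = y_n + h·k2.
x=0.400000, y=-2.430000:
  k1 = f(0.400000, -2.430000) = -1.228900
  k2 = f(0.535000, -2.595902) = -1.362338
  y ← -2.430000 + 0.27·(-1.362338) = -2.797831
x=0.670000, y=-2.797831:
  k1 = f(0.670000, -2.797831) = -1.511267
  k2 = f(0.805000, -3.001852) = -1.661096
  y ← -2.797831 + 0.27·(-1.661096) = -3.246327
y(0.94) ≈ -3.2463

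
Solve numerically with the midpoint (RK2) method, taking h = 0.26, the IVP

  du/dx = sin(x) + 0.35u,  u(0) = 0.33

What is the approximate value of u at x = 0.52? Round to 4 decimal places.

0.5346

Midpoint: k1 = f(x_n, u_n); k2 = f(x_n + h/2, u_n + (h/2)·k1); u_{n+1} = u_n + h·k2.
x=0.000000, u=0.330000:
  k1 = f(0.000000, 0.330000) = 0.115500
  k2 = f(0.130000, 0.345015) = 0.250389
  u ← 0.330000 + 0.26·0.250389 = 0.395101
x=0.260000, u=0.395101:
  k1 = f(0.260000, 0.395101) = 0.395366
  k2 = f(0.390000, 0.446499) = 0.536463
  u ← 0.395101 + 0.26·0.536463 = 0.534582
u(0.52) ≈ 0.5346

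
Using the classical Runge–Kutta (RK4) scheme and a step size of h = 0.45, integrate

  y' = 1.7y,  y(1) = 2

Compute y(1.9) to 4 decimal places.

9.2149

RK4: k1 = f(x_n, y_n); k2 = f(x_n + h/2, y_n + (h/2)·k1); k3 = f(x_n + h/2, y_n + (h/2)·k2); k4 = f(x_n + h, y_n + h·k3); y_{n+1} = y_n + (h/6)·(k1 + 2k2 + 2k3 + k4).
x=1.000000, y=2.000000:
  k1 = f(1.000000, 2.000000) = 3.400000
  k2 = f(1.225000, 2.765000) = 4.700500
  k3 = f(1.225000, 3.057613) = 5.197941
  k4 = f(1.450000, 4.339074) = 7.376425
  y ← 2.000000 + (0.45/6)·(k1 + 2k2 + 2k3 + k4) = 4.292998
x=1.450000, y=4.292998:
  k1 = f(1.450000, 4.292998) = 7.298097
  k2 = f(1.675000, 5.935070) = 10.089619
  k3 = f(1.675000, 6.563162) = 11.157376
  k4 = f(1.900000, 9.313817) = 15.833489
  y ← 4.292998 + (0.45/6)·(k1 + 2k2 + 2k3 + k4) = 9.214916
y(1.9) ≈ 9.2149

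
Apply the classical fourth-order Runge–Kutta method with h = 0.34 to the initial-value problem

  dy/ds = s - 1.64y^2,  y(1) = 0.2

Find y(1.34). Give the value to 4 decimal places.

0.5201

RK4: k1 = f(s_n, y_n); k2 = f(s_n + h/2, y_n + (h/2)·k1); k3 = f(s_n + h/2, y_n + (h/2)·k2); k4 = f(s_n + h, y_n + h·k3); y_{n+1} = y_n + (h/6)·(k1 + 2k2 + 2k3 + k4).
s=1.000000, y=0.200000:
  k1 = f(1.000000, 0.200000) = 0.934400
  k2 = f(1.170000, 0.358848) = 0.958814
  k3 = f(1.170000, 0.362998) = 0.953901
  k4 = f(1.340000, 0.524326) = 0.889134
  y ← 0.200000 + (0.34/6)·(k1 + 2k2 + 2k3 + k4) = 0.520108
y(1.34) ≈ 0.5201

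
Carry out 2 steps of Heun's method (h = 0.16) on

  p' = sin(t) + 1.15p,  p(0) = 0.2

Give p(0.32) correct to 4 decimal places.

0.3440

Heun: k1 = f(t_n, p_n); k2 = f(t_n + h, p_n + h·k1); p_{n+1} = p_n + (h/2)·(k1 + k2).
t=0.000000, p=0.200000:
  k1 = f(0.000000, 0.200000) = 0.230000
  k2 = f(0.160000, 0.236800) = 0.431638
  p ← 0.200000 + (0.16/2)·(0.230000 + 0.431638) = 0.252931
t=0.160000, p=0.252931:
  k1 = f(0.160000, 0.252931) = 0.450189
  k2 = f(0.320000, 0.324961) = 0.688272
  p ← 0.252931 + (0.16/2)·(0.450189 + 0.688272) = 0.344008
p(0.32) ≈ 0.3440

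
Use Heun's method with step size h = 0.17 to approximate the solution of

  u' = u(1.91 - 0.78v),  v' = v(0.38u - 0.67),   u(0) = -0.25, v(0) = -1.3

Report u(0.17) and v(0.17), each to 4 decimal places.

Heun on (u,v): k1 = f(x_n, state_n); k2 = f(x_n + h, state_n + h·k1); state_{n+1} = state_n + (h/2)·(k1 + k2).
0.000000: (-0.250000, -1.300000)
  k1 = (-0.731000, 0.994500)
  predictor → (-0.374270, -1.130935)
  k2 = (-1.045010, 0.918571)
  → (-0.400961, -1.137389)
(u(0.17), v(0.17)) ≈ (-0.4010, -1.1374)

-0.4010, -1.1374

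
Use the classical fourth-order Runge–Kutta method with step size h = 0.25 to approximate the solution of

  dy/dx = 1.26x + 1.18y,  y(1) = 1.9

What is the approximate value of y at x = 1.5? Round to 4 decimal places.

4.4795

RK4: k1 = f(x_n, y_n); k2 = f(x_n + h/2, y_n + (h/2)·k1); k3 = f(x_n + h/2, y_n + (h/2)·k2); k4 = f(x_n + h, y_n + h·k3); y_{n+1} = y_n + (h/6)·(k1 + 2k2 + 2k3 + k4).
x=1.000000, y=1.900000:
  k1 = f(1.000000, 1.900000) = 3.502000
  k2 = f(1.125000, 2.337750) = 4.176045
  k3 = f(1.125000, 2.422006) = 4.275467
  k4 = f(1.250000, 2.968867) = 5.078263
  y ← 1.900000 + (0.25/6)·(k1 + 2k2 + 2k3 + k4) = 2.961804
x=1.250000, y=2.961804:
  k1 = f(1.250000, 2.961804) = 5.069928
  k2 = f(1.375000, 3.595545) = 5.975243
  k3 = f(1.375000, 3.708709) = 6.108777
  k4 = f(1.500000, 4.488998) = 7.187017
  y ← 2.961804 + (0.25/6)·(k1 + 2k2 + 2k3 + k4) = 4.479511
y(1.5) ≈ 4.4795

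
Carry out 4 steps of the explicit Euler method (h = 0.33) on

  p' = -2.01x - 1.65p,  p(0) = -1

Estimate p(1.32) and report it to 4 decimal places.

-0.9445

Euler: p_{n+1} = p_n + h·f(x_n, p_n).
x=0.000000, p=-1.000000: f=1.650000 → p ← -1.000000 + 0.33·1.650000 = -0.455500
x=0.330000, p=-0.455500: f=0.088275 → p ← -0.455500 + 0.33·0.088275 = -0.426369
x=0.660000, p=-0.426369: f=-0.623091 → p ← -0.426369 + 0.33·(-0.623091) = -0.631989
x=0.990000, p=-0.631989: f=-0.947118 → p ← -0.631989 + 0.33·(-0.947118) = -0.944538
p(1.32) ≈ -0.9445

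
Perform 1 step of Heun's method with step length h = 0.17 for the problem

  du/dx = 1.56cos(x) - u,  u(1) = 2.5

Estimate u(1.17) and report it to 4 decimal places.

Heun: k1 = f(x_n, u_n); k2 = f(x_n + h, u_n + h·k1); u_{n+1} = u_n + (h/2)·(k1 + k2).
x=1.000000, u=2.500000:
  k1 = f(1.000000, 2.500000) = -1.657128
  k2 = f(1.170000, 2.218288) = -1.609652
  u ← 2.500000 + (0.17/2)·(-1.657128 + (-1.609652)) = 2.222324
u(1.17) ≈ 2.2223

2.2223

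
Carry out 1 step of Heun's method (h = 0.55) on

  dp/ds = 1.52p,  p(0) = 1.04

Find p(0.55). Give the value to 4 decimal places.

Heun: k1 = f(s_n, p_n); k2 = f(s_n + h, p_n + h·k1); p_{n+1} = p_n + (h/2)·(k1 + k2).
s=0.000000, p=1.040000:
  k1 = f(0.000000, 1.040000) = 1.580800
  k2 = f(0.550000, 1.909440) = 2.902349
  p ← 1.040000 + (0.55/2)·(1.580800 + 2.902349) = 2.272866
p(0.55) ≈ 2.2729

2.2729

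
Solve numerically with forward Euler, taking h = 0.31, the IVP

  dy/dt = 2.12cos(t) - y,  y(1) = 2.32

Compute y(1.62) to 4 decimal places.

Euler: y_{n+1} = y_n + h·f(t_n, y_n).
t=1.000000, y=2.320000: f=-1.174559 → y ← 2.320000 + 0.31·(-1.174559) = 1.955887
t=1.310000, y=1.955887: f=-1.409245 → y ← 1.955887 + 0.31·(-1.409245) = 1.519021
y(1.62) ≈ 1.5190

1.5190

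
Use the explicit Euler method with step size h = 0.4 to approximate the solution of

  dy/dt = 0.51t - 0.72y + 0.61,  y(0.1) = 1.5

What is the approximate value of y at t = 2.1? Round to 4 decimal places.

1.6374

Euler: y_{n+1} = y_n + h·f(t_n, y_n).
t=0.100000, y=1.500000: f=-0.419000 → y ← 1.500000 + 0.4·(-0.419000) = 1.332400
t=0.500000, y=1.332400: f=-0.094328 → y ← 1.332400 + 0.4·(-0.094328) = 1.294669
t=0.900000, y=1.294669: f=0.136838 → y ← 1.294669 + 0.4·0.136838 = 1.349404
t=1.300000, y=1.349404: f=0.301429 → y ← 1.349404 + 0.4·0.301429 = 1.469976
t=1.700000, y=1.469976: f=0.418617 → y ← 1.469976 + 0.4·0.418617 = 1.637423
y(2.1) ≈ 1.6374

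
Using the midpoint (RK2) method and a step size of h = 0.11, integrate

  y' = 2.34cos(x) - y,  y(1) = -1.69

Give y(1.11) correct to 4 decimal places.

Midpoint: k1 = f(x_n, y_n); k2 = f(x_n + h/2, y_n + (h/2)·k1); y_{n+1} = y_n + h·k2.
x=1.000000, y=-1.690000:
  k1 = f(1.000000, -1.690000) = 2.954307
  k2 = f(1.055000, -1.527513) = 2.681666
  y ← -1.690000 + 0.11·2.681666 = -1.395017
y(1.11) ≈ -1.3950

-1.3950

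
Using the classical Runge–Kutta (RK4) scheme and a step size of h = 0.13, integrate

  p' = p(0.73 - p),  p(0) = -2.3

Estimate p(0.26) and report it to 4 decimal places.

-8.0651

RK4: k1 = f(s_n, p_n); k2 = f(s_n + h/2, p_n + (h/2)·k1); k3 = f(s_n + h/2, p_n + (h/2)·k2); k4 = f(s_n + h, p_n + h·k3); p_{n+1} = p_n + (h/6)·(k1 + 2k2 + 2k3 + k4).
s=0.000000, p=-2.300000:
  k1 = f(0.000000, -2.300000) = -6.969000
  k2 = f(0.065000, -2.752985) = -9.588605
  k3 = f(0.065000, -2.923259) = -10.679425
  k4 = f(0.130000, -3.688325) = -16.296220
  p ← -2.300000 + (0.13/6)·(k1 + 2k2 + 2k3 + k4) = -3.682361
s=0.130000, p=-3.682361:
  k1 = f(0.130000, -3.682361) = -16.247907
  k2 = f(0.195000, -4.738475) = -25.912232
  k3 = f(0.195000, -5.366656) = -32.718657
  k4 = f(0.260000, -7.935787) = -68.769832
  p ← -3.682361 + (0.13/6)·(k1 + 2k2 + 2k3 + k4) = -8.065084
p(0.26) ≈ -8.0651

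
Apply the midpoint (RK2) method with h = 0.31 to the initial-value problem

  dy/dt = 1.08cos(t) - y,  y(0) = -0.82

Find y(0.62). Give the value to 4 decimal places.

0.0090

Midpoint: k1 = f(t_n, y_n); k2 = f(t_n + h/2, y_n + (h/2)·k1); y_{n+1} = y_n + h·k2.
t=0.000000, y=-0.820000:
  k1 = f(0.000000, -0.820000) = 1.900000
  k2 = f(0.155000, -0.525500) = 1.592552
  y ← -0.820000 + 0.31·1.592552 = -0.326309
t=0.310000, y=-0.326309:
  k1 = f(0.310000, -0.326309) = 1.354829
  k2 = f(0.465000, -0.116310) = 1.081638
  y ← -0.326309 + 0.31·1.081638 = 0.008999
y(0.62) ≈ 0.0090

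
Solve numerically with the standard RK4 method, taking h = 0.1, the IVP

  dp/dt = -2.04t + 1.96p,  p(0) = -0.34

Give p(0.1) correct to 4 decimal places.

-0.4245

RK4: k1 = f(t_n, p_n); k2 = f(t_n + h/2, p_n + (h/2)·k1); k3 = f(t_n + h/2, p_n + (h/2)·k2); k4 = f(t_n + h, p_n + h·k3); p_{n+1} = p_n + (h/6)·(k1 + 2k2 + 2k3 + k4).
t=0.000000, p=-0.340000:
  k1 = f(0.000000, -0.340000) = -0.666400
  k2 = f(0.050000, -0.373320) = -0.833707
  k3 = f(0.050000, -0.381685) = -0.850103
  k4 = f(0.100000, -0.425010) = -1.037020
  p ← -0.340000 + (0.1/6)·(k1 + 2k2 + 2k3 + k4) = -0.424517
p(0.1) ≈ -0.4245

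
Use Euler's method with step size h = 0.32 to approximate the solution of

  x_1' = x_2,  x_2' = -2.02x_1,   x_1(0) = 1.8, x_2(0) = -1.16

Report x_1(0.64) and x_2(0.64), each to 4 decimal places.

Euler on (x_1,x_2): x_1_{n+1} = x_1_n + h·x_1', x_2_{n+1} = x_2_n + h·x_2'.
0.000000: (1.800000, -1.160000); f=(-1.160000, -3.636000) → (1.428800, -2.323520)
0.320000: (1.428800, -2.323520); f=(-2.323520, -2.886176) → (0.685274, -3.247096)
(x_1(0.64), x_2(0.64)) ≈ (0.6853, -3.2471)

0.6853, -3.2471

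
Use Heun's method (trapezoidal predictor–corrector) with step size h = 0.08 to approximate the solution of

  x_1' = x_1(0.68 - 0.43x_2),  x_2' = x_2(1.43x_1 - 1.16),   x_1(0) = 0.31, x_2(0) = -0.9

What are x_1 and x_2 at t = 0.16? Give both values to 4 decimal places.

Heun on (x_1,x_2): k1 = f(t_n, state_n); k2 = f(t_n + h, state_n + h·k1); state_{n+1} = state_n + (h/2)·(k1 + k2).
0.000000: (0.310000, -0.900000)
  k1 = (0.330770, 0.645030)
  predictor → (0.336462, -0.848398)
  k2 = (0.351539, 0.575943)
  → (0.337292, -0.851161)
0.080000: (0.337292, -0.851161)
  k1 = (0.352808, 0.576808)
  predictor → (0.365517, -0.805016)
  k2 = (0.375078, 0.513046)
  → (0.366408, -0.807567)
(x_1(0.16), x_2(0.16)) ≈ (0.3664, -0.8076)

0.3664, -0.8076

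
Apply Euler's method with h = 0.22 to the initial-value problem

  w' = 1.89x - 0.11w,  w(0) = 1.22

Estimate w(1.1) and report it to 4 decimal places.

Euler: w_{n+1} = w_n + h·f(x_n, w_n).
x=0.000000, w=1.220000: f=-0.134200 → w ← 1.220000 + 0.22·(-0.134200) = 1.190476
x=0.220000, w=1.190476: f=0.284848 → w ← 1.190476 + 0.22·0.284848 = 1.253142
x=0.440000, w=1.253142: f=0.693754 → w ← 1.253142 + 0.22·0.693754 = 1.405768
x=0.660000, w=1.405768: f=1.092765 → w ← 1.405768 + 0.22·1.092765 = 1.646177
x=0.880000, w=1.646177: f=1.482121 → w ← 1.646177 + 0.22·1.482121 = 1.972243
w(1.1) ≈ 1.9722

1.9722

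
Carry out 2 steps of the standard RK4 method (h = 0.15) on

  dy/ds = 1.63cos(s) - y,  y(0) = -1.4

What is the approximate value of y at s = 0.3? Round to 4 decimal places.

RK4: k1 = f(s_n, y_n); k2 = f(s_n + h/2, y_n + (h/2)·k1); k3 = f(s_n + h/2, y_n + (h/2)·k2); k4 = f(s_n + h, y_n + h·k3); y_{n+1} = y_n + (h/6)·(k1 + 2k2 + 2k3 + k4).
s=0.000000, y=-1.400000:
  k1 = f(0.000000, -1.400000) = 3.030000
  k2 = f(0.075000, -1.172750) = 2.798168
  k3 = f(0.075000, -1.190137) = 2.815555
  k4 = f(0.150000, -0.977667) = 2.589364
  y ← -1.400000 + (0.15/6)·(k1 + 2k2 + 2k3 + k4) = -0.978830
s=0.150000, y=-0.978830:
  k1 = f(0.150000, -0.978830) = 2.590527
  k2 = f(0.225000, -0.784540) = 2.373455
  k3 = f(0.225000, -0.800821) = 2.389735
  k4 = f(0.300000, -0.620370) = 2.177568
  y ← -0.978830 + (0.15/6)·(k1 + 2k2 + 2k3 + k4) = -0.621468
y(0.3) ≈ -0.6215

-0.6215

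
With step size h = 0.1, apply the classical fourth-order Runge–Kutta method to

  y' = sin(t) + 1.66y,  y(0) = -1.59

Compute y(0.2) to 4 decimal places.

RK4: k1 = f(t_n, y_n); k2 = f(t_n + h/2, y_n + (h/2)·k1); k3 = f(t_n + h/2, y_n + (h/2)·k2); k4 = f(t_n + h, y_n + h·k3); y_{n+1} = y_n + (h/6)·(k1 + 2k2 + 2k3 + k4).
t=0.000000, y=-1.590000:
  k1 = f(0.000000, -1.590000) = -2.639400
  k2 = f(0.050000, -1.721970) = -2.808491
  k3 = f(0.050000, -1.730425) = -2.822526
  k4 = f(0.100000, -1.872253) = -3.008106
  y ← -1.590000 + (0.1/6)·(k1 + 2k2 + 2k3 + k4) = -1.871826
t=0.100000, y=-1.871826:
  k1 = f(0.100000, -1.871826) = -3.007397
  k2 = f(0.150000, -2.022196) = -3.207406
  k3 = f(0.150000, -2.032196) = -3.224007
  k4 = f(0.200000, -2.194226) = -3.443746
  y ← -1.871826 + (0.1/6)·(k1 + 2k2 + 2k3 + k4) = -2.193725
y(0.2) ≈ -2.1937

-2.1937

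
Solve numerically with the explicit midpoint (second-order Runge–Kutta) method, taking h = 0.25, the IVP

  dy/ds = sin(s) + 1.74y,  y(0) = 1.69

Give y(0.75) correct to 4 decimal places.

6.4542

Midpoint: k1 = f(s_n, y_n); k2 = f(s_n + h/2, y_n + (h/2)·k1); y_{n+1} = y_n + h·k2.
s=0.000000, y=1.690000:
  k1 = f(0.000000, 1.690000) = 2.940600
  k2 = f(0.125000, 2.057575) = 3.704855
  y ← 1.690000 + 0.25·3.704855 = 2.616214
s=0.250000, y=2.616214:
  k1 = f(0.250000, 2.616214) = 4.799616
  k2 = f(0.375000, 3.216166) = 5.962401
  y ← 2.616214 + 0.25·5.962401 = 4.106814
s=0.500000, y=4.106814:
  k1 = f(0.500000, 4.106814) = 7.625282
  k2 = f(0.625000, 5.059974) = 9.389453
  y ← 4.106814 + 0.25·9.389453 = 6.454177
y(0.75) ≈ 6.4542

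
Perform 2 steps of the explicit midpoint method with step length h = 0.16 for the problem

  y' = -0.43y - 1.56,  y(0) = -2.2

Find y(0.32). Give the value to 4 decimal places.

-2.3834

Midpoint: k1 = f(x_n, y_n); k2 = f(x_n + h/2, y_n + (h/2)·k1); y_{n+1} = y_n + h·k2.
x=0.000000, y=-2.200000:
  k1 = f(0.000000, -2.200000) = -0.614000
  k2 = f(0.080000, -2.249120) = -0.592878
  y ← -2.200000 + 0.16·(-0.592878) = -2.294861
x=0.160000, y=-2.294861:
  k1 = f(0.160000, -2.294861) = -0.573210
  k2 = f(0.240000, -2.340717) = -0.553492
  y ← -2.294861 + 0.16·(-0.553492) = -2.383419
y(0.32) ≈ -2.3834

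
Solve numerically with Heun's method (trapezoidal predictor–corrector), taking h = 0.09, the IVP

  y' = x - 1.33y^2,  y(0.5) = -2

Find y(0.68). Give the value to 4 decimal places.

Heun: k1 = f(x_n, y_n); k2 = f(x_n + h, y_n + h·k1); y_{n+1} = y_n + (h/2)·(k1 + k2).
x=0.500000, y=-2.000000:
  k1 = f(0.500000, -2.000000) = -4.820000
  k2 = f(0.590000, -2.433800) = -7.288099
  y ← -2.000000 + (0.09/2)·(-4.820000 + (-7.288099)) = -2.544864
x=0.590000, y=-2.544864:
  k1 = f(0.590000, -2.544864) = -8.023526
  k2 = f(0.680000, -3.266982) = -13.515316
  y ← -2.544864 + (0.09/2)·(-8.023526 + (-13.515316)) = -3.514112
y(0.68) ≈ -3.5141

-3.5141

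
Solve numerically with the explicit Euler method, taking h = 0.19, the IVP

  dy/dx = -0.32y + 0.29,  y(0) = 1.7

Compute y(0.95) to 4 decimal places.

Euler: y_{n+1} = y_n + h·f(x_n, y_n).
x=0.000000, y=1.700000: f=-0.254000 → y ← 1.700000 + 0.19·(-0.254000) = 1.651740
x=0.190000, y=1.651740: f=-0.238557 → y ← 1.651740 + 0.19·(-0.238557) = 1.606414
x=0.380000, y=1.606414: f=-0.224053 → y ← 1.606414 + 0.19·(-0.224053) = 1.563844
x=0.570000, y=1.563844: f=-0.210430 → y ← 1.563844 + 0.19·(-0.210430) = 1.523862
x=0.760000, y=1.523862: f=-0.197636 → y ← 1.523862 + 0.19·(-0.197636) = 1.486312
y(0.95) ≈ 1.4863

1.4863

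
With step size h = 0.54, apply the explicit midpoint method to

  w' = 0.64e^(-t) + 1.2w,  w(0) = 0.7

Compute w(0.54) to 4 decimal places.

1.6764

Midpoint: k1 = f(t_n, w_n); k2 = f(t_n + h/2, w_n + (h/2)·k1); w_{n+1} = w_n + h·k2.
t=0.000000, w=0.700000:
  k1 = f(0.000000, 0.700000) = 1.480000
  k2 = f(0.270000, 1.099600) = 1.808083
  w ← 0.700000 + 0.54·1.808083 = 1.676365
w(0.54) ≈ 1.6764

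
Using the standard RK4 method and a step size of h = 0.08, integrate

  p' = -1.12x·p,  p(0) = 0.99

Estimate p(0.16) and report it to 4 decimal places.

RK4: k1 = f(x_n, p_n); k2 = f(x_n + h/2, p_n + (h/2)·k1); k3 = f(x_n + h/2, p_n + (h/2)·k2); k4 = f(x_n + h, p_n + h·k3); p_{n+1} = p_n + (h/6)·(k1 + 2k2 + 2k3 + k4).
x=0.000000, p=0.990000:
  k1 = f(0.000000, 0.990000) = 0.000000
  k2 = f(0.040000, 0.990000) = -0.044352
  k3 = f(0.040000, 0.988226) = -0.044273
  k4 = f(0.080000, 0.986458) = -0.088387
  p ← 0.990000 + (0.08/6)·(k1 + 2k2 + 2k3 + k4) = 0.986458
x=0.080000, p=0.986458:
  k1 = f(0.080000, 0.986458) = -0.088387
  k2 = f(0.120000, 0.982923) = -0.132105
  k3 = f(0.120000, 0.981174) = -0.131870
  k4 = f(0.160000, 0.975909) = -0.174883
  p ← 0.986458 + (0.08/6)·(k1 + 2k2 + 2k3 + k4) = 0.975909
p(0.16) ≈ 0.9759

0.9759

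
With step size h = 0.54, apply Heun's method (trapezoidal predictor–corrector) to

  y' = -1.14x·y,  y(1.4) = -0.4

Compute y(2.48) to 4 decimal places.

-0.1073

Heun: k1 = f(x_n, y_n); k2 = f(x_n + h, y_n + h·k1); y_{n+1} = y_n + (h/2)·(k1 + k2).
x=1.400000, y=-0.400000:
  k1 = f(1.400000, -0.400000) = 0.638400
  k2 = f(1.940000, -0.055264) = 0.122222
  y ← -0.400000 + (0.54/2)·(0.638400 + 0.122222) = -0.194632
x=1.940000, y=-0.194632:
  k1 = f(1.940000, -0.194632) = 0.430448
  k2 = f(2.480000, 0.037810) = -0.106896
  y ← -0.194632 + (0.54/2)·(0.430448 + (-0.106896)) = -0.107273
y(2.48) ≈ -0.1073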